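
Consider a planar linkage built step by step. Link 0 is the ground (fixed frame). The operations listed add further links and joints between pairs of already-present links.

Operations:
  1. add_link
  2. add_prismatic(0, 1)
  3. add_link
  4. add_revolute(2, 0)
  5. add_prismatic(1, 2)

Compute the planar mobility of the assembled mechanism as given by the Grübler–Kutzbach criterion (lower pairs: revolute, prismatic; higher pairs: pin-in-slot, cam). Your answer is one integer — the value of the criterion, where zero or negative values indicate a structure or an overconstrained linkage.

M = 0

[1;0;0] (link 0 is ground)
L+ [2;0;0]
P(0,1)∈J1 [2;1;0]
L+ [3;1;0]
R(2,0)∈J1 [3;2;0]
P(1,2)∈J1 [3;3;0]
mobility = 6 − 6 − 0 = 0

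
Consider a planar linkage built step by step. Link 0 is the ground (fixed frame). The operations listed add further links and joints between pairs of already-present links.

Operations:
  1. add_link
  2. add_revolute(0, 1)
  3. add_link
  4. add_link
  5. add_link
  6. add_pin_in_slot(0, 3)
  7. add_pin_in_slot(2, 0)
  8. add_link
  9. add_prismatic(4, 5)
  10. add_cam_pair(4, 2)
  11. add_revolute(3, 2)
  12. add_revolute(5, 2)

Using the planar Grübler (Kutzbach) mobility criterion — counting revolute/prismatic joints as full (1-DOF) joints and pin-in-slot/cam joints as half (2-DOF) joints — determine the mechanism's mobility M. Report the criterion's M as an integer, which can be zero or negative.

(L,J1,J2)=(1,0,0); link0 fixed
link1: (2,0,0)
R 0-1 [J1]: (2,1,0)
link2: (3,1,0)
link3: (4,1,0)
link4: (5,1,0)
PS 0-3 [J2]: (5,1,1)
PS 2-0 [J2]: (5,1,2)
link5: (6,1,2)
P 4-5 [J1]: (6,2,2)
C 4-2 [J2]: (6,2,3)
R 3-2 [J1]: (6,3,3)
R 5-2 [J1]: (6,4,3)
Grübler: 3·5 − 2·4 − 3 = 4

M = 4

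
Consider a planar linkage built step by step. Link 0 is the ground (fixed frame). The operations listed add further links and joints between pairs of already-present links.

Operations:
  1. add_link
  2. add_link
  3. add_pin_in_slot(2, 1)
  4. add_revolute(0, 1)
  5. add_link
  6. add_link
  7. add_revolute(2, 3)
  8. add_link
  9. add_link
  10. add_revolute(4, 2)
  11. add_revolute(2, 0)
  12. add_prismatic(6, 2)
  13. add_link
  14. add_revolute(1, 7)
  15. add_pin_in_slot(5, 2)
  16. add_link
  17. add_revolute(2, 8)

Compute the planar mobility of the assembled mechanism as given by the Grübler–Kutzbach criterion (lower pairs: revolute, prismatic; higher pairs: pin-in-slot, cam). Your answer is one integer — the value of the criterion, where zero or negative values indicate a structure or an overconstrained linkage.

[1;0;0] (link 0 is ground)
L+ [2;0;0]
L+ [3;0;0]
PS(2,1)∈J2 [3;0;1]
R(0,1)∈J1 [3;1;1]
L+ [4;1;1]
L+ [5;1;1]
R(2,3)∈J1 [5;2;1]
L+ [6;2;1]
L+ [7;2;1]
R(4,2)∈J1 [7;3;1]
R(2,0)∈J1 [7;4;1]
P(6,2)∈J1 [7;5;1]
L+ [8;5;1]
R(1,7)∈J1 [8;6;1]
PS(5,2)∈J2 [8;6;2]
L+ [9;6;2]
R(2,8)∈J1 [9;7;2]
mobility = 24 − 14 − 2 = 8

M = 8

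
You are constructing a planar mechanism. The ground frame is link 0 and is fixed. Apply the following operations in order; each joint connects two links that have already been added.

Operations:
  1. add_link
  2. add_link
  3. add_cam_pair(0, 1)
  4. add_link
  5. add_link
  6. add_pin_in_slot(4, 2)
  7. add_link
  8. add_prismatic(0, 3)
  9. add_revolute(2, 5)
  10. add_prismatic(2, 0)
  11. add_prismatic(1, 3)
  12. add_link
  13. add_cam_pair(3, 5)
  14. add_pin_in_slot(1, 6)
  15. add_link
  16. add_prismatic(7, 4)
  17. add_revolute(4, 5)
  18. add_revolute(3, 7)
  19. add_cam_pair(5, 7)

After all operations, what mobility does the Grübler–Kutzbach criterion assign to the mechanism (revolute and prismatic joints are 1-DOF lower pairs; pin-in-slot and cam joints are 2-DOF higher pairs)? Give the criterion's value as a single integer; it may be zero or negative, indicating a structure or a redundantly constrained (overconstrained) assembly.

(L,J1,J2)=(1,0,0); link0 fixed
link1: (2,0,0)
link2: (3,0,0)
C 0-1 [J2]: (3,0,1)
link3: (4,0,1)
link4: (5,0,1)
PS 4-2 [J2]: (5,0,2)
link5: (6,0,2)
P 0-3 [J1]: (6,1,2)
R 2-5 [J1]: (6,2,2)
P 2-0 [J1]: (6,3,2)
P 1-3 [J1]: (6,4,2)
link6: (7,4,2)
C 3-5 [J2]: (7,4,3)
PS 1-6 [J2]: (7,4,4)
link7: (8,4,4)
P 7-4 [J1]: (8,5,4)
R 4-5 [J1]: (8,6,4)
R 3-7 [J1]: (8,7,4)
C 5-7 [J2]: (8,7,5)
Grübler: 3·7 − 2·7 − 5 = 2

M = 2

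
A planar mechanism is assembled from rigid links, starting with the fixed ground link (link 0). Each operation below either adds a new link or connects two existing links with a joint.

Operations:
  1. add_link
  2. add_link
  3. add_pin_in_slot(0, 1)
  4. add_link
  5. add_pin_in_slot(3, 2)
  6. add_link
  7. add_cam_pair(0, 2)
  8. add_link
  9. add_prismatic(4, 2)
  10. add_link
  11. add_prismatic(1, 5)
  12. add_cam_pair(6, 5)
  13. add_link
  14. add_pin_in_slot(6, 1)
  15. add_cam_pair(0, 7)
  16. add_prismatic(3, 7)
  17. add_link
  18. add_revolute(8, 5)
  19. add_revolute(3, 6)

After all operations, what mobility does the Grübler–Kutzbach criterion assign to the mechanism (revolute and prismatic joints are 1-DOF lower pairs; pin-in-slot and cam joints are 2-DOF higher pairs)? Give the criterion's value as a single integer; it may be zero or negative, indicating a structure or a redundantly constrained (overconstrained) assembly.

(L,J1,J2)=(1,0,0); link0 fixed
link1: (2,0,0)
link2: (3,0,0)
PS 0-1 [J2]: (3,0,1)
link3: (4,0,1)
PS 3-2 [J2]: (4,0,2)
link4: (5,0,2)
C 0-2 [J2]: (5,0,3)
link5: (6,0,3)
P 4-2 [J1]: (6,1,3)
link6: (7,1,3)
P 1-5 [J1]: (7,2,3)
C 6-5 [J2]: (7,2,4)
link7: (8,2,4)
PS 6-1 [J2]: (8,2,5)
C 0-7 [J2]: (8,2,6)
P 3-7 [J1]: (8,3,6)
link8: (9,3,6)
R 8-5 [J1]: (9,4,6)
R 3-6 [J1]: (9,5,6)
Grübler: 3·8 − 2·5 − 6 = 8

M = 8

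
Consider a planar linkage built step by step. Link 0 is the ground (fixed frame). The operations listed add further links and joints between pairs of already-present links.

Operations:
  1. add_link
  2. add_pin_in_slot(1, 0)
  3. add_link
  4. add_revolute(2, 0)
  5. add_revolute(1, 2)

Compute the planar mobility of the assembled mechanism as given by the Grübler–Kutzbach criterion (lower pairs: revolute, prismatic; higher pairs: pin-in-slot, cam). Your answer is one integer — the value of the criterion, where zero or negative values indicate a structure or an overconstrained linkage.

link 0 = ground. State L|J1|J2 = 1|0|0
+link1  2|0|0
PS(1,0) f=2→J2  2|0|1
+link2  3|0|1
R(2,0) f=1→J1  3|1|1
R(1,2) f=1→J1  3|2|1
M = 3(3−1)−2·2−1 = 6−4−1 = 1

M = 1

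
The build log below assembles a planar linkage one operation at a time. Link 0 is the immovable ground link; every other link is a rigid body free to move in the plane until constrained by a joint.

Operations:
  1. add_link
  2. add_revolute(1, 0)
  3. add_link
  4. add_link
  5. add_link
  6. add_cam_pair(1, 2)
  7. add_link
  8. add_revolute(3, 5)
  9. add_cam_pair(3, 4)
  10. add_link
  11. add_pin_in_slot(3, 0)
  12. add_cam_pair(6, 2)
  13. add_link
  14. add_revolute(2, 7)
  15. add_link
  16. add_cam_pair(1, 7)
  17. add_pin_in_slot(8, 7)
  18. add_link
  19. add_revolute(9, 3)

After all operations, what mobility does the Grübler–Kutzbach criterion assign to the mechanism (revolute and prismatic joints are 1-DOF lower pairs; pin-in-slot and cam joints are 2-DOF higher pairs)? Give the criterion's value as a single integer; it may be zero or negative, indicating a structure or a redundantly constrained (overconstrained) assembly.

M = 13

[1;0;0] (link 0 is ground)
L+ [2;0;0]
R(1,0)∈J1 [2;1;0]
L+ [3;1;0]
L+ [4;1;0]
L+ [5;1;0]
C(1,2)∈J2 [5;1;1]
L+ [6;1;1]
R(3,5)∈J1 [6;2;1]
C(3,4)∈J2 [6;2;2]
L+ [7;2;2]
PS(3,0)∈J2 [7;2;3]
C(6,2)∈J2 [7;2;4]
L+ [8;2;4]
R(2,7)∈J1 [8;3;4]
L+ [9;3;4]
C(1,7)∈J2 [9;3;5]
PS(8,7)∈J2 [9;3;6]
L+ [10;3;6]
R(9,3)∈J1 [10;4;6]
mobility = 27 − 8 − 6 = 13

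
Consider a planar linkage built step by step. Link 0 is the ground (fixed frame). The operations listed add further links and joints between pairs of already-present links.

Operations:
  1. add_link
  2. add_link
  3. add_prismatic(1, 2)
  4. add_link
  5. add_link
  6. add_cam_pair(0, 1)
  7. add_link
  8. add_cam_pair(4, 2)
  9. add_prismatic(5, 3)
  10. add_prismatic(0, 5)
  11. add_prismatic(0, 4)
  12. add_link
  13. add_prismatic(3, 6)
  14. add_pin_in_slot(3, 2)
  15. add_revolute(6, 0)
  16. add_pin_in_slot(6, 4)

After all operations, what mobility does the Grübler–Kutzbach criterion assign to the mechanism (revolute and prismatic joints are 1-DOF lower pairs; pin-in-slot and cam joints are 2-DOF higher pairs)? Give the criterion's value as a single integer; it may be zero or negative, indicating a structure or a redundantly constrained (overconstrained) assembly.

L=1 J1=0 J2=0
add link → L=2 J1=0 J2=0
add link → L=3 J1=0 J2=0
P@1,2 dof=1 J1 → L=3 J1=1 J2=0
add link → L=4 J1=1 J2=0
add link → L=5 J1=1 J2=0
C@0,1 dof=2 J2 → L=5 J1=1 J2=1
add link → L=6 J1=1 J2=1
C@4,2 dof=2 J2 → L=6 J1=1 J2=2
P@5,3 dof=1 J1 → L=6 J1=2 J2=2
P@0,5 dof=1 J1 → L=6 J1=3 J2=2
P@0,4 dof=1 J1 → L=6 J1=4 J2=2
add link → L=7 J1=4 J2=2
P@3,6 dof=1 J1 → L=7 J1=5 J2=2
PS@3,2 dof=2 J2 → L=7 J1=5 J2=3
R@6,0 dof=1 J1 → L=7 J1=6 J2=3
PS@6,4 dof=2 J2 → L=7 J1=6 J2=4
M=3(L−1)−2J1−J2=3·6−2·6−4=2

M = 2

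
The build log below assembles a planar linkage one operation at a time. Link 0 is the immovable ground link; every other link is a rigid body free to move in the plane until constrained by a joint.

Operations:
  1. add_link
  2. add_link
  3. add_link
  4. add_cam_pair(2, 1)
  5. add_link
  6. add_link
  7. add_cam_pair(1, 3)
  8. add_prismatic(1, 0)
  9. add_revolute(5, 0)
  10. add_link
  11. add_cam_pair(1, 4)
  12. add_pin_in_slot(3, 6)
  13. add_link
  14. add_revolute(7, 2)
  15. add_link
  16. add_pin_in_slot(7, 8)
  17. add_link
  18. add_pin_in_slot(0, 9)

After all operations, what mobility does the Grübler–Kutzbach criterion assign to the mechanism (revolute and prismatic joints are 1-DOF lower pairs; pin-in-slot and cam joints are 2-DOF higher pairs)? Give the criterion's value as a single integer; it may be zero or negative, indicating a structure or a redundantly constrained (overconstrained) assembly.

M = 15

(L,J1,J2)=(1,0,0); link0 fixed
link1: (2,0,0)
link2: (3,0,0)
link3: (4,0,0)
C 2-1 [J2]: (4,0,1)
link4: (5,0,1)
link5: (6,0,1)
C 1-3 [J2]: (6,0,2)
P 1-0 [J1]: (6,1,2)
R 5-0 [J1]: (6,2,2)
link6: (7,2,2)
C 1-4 [J2]: (7,2,3)
PS 3-6 [J2]: (7,2,4)
link7: (8,2,4)
R 7-2 [J1]: (8,3,4)
link8: (9,3,4)
PS 7-8 [J2]: (9,3,5)
link9: (10,3,5)
PS 0-9 [J2]: (10,3,6)
Grübler: 3·9 − 2·3 − 6 = 15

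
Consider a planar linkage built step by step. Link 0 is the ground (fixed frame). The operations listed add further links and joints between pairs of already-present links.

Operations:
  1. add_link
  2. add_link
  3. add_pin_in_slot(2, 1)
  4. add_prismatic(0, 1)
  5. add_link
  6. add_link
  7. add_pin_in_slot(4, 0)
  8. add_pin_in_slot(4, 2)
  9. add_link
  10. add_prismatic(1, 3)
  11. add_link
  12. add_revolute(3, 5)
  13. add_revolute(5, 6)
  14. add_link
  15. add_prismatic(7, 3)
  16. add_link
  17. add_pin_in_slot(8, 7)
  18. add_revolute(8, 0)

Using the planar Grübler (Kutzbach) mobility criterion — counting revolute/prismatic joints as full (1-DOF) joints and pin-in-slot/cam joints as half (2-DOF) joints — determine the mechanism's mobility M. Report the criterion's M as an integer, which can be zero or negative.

ground; <1,0,0>
#1 <2,0,0>
#2 <3,0,0>
PS:2↔1 J2 <3,0,1>
P:0↔1 J1 <3,1,1>
#3 <4,1,1>
#4 <5,1,1>
PS:4↔0 J2 <5,1,2>
PS:4↔2 J2 <5,1,3>
#5 <6,1,3>
P:1↔3 J1 <6,2,3>
#6 <7,2,3>
R:3↔5 J1 <7,3,3>
R:5↔6 J1 <7,4,3>
#7 <8,4,3>
P:7↔3 J1 <8,5,3>
#8 <9,5,3>
PS:8↔7 J2 <9,5,4>
R:8↔0 J1 <9,6,4>
3×8 − 2×6 − 1×4 = 8

M = 8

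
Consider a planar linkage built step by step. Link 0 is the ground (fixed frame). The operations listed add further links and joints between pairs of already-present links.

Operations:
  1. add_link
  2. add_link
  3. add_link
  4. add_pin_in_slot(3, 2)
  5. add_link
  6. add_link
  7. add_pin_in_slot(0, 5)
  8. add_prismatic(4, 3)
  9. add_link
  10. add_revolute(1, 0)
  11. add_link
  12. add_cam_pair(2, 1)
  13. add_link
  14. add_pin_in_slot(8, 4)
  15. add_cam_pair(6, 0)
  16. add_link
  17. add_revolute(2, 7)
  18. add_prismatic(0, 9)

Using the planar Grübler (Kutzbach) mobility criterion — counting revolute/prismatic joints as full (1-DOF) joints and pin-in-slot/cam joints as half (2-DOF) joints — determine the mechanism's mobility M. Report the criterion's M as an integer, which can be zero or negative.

ground; <1,0,0>
#1 <2,0,0>
#2 <3,0,0>
#3 <4,0,0>
PS:3↔2 J2 <4,0,1>
#4 <5,0,1>
#5 <6,0,1>
PS:0↔5 J2 <6,0,2>
P:4↔3 J1 <6,1,2>
#6 <7,1,2>
R:1↔0 J1 <7,2,2>
#7 <8,2,2>
C:2↔1 J2 <8,2,3>
#8 <9,2,3>
PS:8↔4 J2 <9,2,4>
C:6↔0 J2 <9,2,5>
#9 <10,2,5>
R:2↔7 J1 <10,3,5>
P:0↔9 J1 <10,4,5>
3×9 − 2×4 − 1×5 = 14

M = 14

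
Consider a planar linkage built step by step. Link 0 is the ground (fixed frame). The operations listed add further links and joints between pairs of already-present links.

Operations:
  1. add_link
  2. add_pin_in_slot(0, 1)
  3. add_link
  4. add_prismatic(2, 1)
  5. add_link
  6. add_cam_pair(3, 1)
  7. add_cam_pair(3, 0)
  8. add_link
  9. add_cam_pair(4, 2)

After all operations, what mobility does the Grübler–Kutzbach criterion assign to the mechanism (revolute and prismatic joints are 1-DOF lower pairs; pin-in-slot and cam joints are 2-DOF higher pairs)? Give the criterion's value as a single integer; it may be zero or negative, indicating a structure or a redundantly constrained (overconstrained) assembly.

[1;0;0] (link 0 is ground)
L+ [2;0;0]
PS(0,1)∈J2 [2;0;1]
L+ [3;0;1]
P(2,1)∈J1 [3;1;1]
L+ [4;1;1]
C(3,1)∈J2 [4;1;2]
C(3,0)∈J2 [4;1;3]
L+ [5;1;3]
C(4,2)∈J2 [5;1;4]
mobility = 12 − 2 − 4 = 6

M = 6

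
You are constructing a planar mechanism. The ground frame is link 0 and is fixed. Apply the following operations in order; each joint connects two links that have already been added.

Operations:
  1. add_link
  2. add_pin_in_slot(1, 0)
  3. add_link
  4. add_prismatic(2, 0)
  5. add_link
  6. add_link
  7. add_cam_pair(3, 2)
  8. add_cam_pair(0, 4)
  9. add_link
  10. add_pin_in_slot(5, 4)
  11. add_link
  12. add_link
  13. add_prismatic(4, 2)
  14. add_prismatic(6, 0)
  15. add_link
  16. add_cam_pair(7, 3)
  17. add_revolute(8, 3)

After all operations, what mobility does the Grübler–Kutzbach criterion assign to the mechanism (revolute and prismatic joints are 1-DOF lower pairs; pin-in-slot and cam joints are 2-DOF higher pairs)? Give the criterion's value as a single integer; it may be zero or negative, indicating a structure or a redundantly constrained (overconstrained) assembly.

ground; <1,0,0>
#1 <2,0,0>
PS:1↔0 J2 <2,0,1>
#2 <3,0,1>
P:2↔0 J1 <3,1,1>
#3 <4,1,1>
#4 <5,1,1>
C:3↔2 J2 <5,1,2>
C:0↔4 J2 <5,1,3>
#5 <6,1,3>
PS:5↔4 J2 <6,1,4>
#6 <7,1,4>
#7 <8,1,4>
P:4↔2 J1 <8,2,4>
P:6↔0 J1 <8,3,4>
#8 <9,3,4>
C:7↔3 J2 <9,3,5>
R:8↔3 J1 <9,4,5>
3×8 − 2×4 − 1×5 = 11

M = 11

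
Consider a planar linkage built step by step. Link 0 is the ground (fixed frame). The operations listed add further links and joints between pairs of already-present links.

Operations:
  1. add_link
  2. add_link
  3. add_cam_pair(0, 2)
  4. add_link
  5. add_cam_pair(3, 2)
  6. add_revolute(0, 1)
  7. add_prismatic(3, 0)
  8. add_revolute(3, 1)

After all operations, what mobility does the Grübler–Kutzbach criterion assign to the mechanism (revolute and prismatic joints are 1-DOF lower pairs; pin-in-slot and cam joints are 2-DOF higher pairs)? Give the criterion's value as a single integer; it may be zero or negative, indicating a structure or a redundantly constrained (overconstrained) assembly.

L=1 J1=0 J2=0
add link → L=2 J1=0 J2=0
add link → L=3 J1=0 J2=0
C@0,2 dof=2 J2 → L=3 J1=0 J2=1
add link → L=4 J1=0 J2=1
C@3,2 dof=2 J2 → L=4 J1=0 J2=2
R@0,1 dof=1 J1 → L=4 J1=1 J2=2
P@3,0 dof=1 J1 → L=4 J1=2 J2=2
R@3,1 dof=1 J1 → L=4 J1=3 J2=2
M=3(L−1)−2J1−J2=3·3−2·3−2=1

M = 1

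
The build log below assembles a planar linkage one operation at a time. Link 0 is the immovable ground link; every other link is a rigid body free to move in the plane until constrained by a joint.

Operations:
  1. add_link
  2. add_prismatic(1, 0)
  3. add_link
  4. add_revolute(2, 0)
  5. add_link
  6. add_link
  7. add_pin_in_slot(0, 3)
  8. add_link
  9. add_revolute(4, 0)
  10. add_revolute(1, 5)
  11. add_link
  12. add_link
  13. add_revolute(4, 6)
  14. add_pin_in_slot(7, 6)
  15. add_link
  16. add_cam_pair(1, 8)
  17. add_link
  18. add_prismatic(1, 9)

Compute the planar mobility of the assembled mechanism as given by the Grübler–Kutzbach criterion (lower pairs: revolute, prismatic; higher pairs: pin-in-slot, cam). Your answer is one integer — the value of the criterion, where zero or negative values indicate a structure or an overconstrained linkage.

(L,J1,J2)=(1,0,0); link0 fixed
link1: (2,0,0)
P 1-0 [J1]: (2,1,0)
link2: (3,1,0)
R 2-0 [J1]: (3,2,0)
link3: (4,2,0)
link4: (5,2,0)
PS 0-3 [J2]: (5,2,1)
link5: (6,2,1)
R 4-0 [J1]: (6,3,1)
R 1-5 [J1]: (6,4,1)
link6: (7,4,1)
link7: (8,4,1)
R 4-6 [J1]: (8,5,1)
PS 7-6 [J2]: (8,5,2)
link8: (9,5,2)
C 1-8 [J2]: (9,5,3)
link9: (10,5,3)
P 1-9 [J1]: (10,6,3)
Grübler: 3·9 − 2·6 − 3 = 12

M = 12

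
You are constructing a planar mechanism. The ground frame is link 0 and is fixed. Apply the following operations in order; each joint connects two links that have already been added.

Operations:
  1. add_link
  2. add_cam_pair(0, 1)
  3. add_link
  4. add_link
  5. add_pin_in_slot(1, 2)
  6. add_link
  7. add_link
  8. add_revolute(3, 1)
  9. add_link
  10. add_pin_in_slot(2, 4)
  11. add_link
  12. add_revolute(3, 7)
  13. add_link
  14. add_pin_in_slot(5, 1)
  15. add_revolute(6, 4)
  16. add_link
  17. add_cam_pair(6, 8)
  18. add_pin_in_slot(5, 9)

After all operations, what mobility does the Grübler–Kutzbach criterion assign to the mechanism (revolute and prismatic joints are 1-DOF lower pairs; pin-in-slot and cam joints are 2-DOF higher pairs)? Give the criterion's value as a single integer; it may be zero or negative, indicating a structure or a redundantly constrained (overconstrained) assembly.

M = 15

link 0 = ground. State L|J1|J2 = 1|0|0
+link1  2|0|0
C(0,1) f=2→J2  2|0|1
+link2  3|0|1
+link3  4|0|1
PS(1,2) f=2→J2  4|0|2
+link4  5|0|2
+link5  6|0|2
R(3,1) f=1→J1  6|1|2
+link6  7|1|2
PS(2,4) f=2→J2  7|1|3
+link7  8|1|3
R(3,7) f=1→J1  8|2|3
+link8  9|2|3
PS(5,1) f=2→J2  9|2|4
R(6,4) f=1→J1  9|3|4
+link9  10|3|4
C(6,8) f=2→J2  10|3|5
PS(5,9) f=2→J2  10|3|6
M = 3(10−1)−2·3−6 = 27−6−6 = 15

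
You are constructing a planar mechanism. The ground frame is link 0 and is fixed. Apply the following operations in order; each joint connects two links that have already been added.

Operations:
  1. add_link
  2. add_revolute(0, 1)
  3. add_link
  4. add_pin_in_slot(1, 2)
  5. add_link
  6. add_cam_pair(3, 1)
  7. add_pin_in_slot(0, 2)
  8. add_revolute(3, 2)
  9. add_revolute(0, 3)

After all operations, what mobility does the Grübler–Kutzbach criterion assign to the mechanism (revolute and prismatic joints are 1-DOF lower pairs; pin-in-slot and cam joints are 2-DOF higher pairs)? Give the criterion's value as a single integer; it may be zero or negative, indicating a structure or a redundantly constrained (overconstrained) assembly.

M = 0

L=1 J1=0 J2=0
add link → L=2 J1=0 J2=0
R@0,1 dof=1 J1 → L=2 J1=1 J2=0
add link → L=3 J1=1 J2=0
PS@1,2 dof=2 J2 → L=3 J1=1 J2=1
add link → L=4 J1=1 J2=1
C@3,1 dof=2 J2 → L=4 J1=1 J2=2
PS@0,2 dof=2 J2 → L=4 J1=1 J2=3
R@3,2 dof=1 J1 → L=4 J1=2 J2=3
R@0,3 dof=1 J1 → L=4 J1=3 J2=3
M=3(L−1)−2J1−J2=3·3−2·3−3=0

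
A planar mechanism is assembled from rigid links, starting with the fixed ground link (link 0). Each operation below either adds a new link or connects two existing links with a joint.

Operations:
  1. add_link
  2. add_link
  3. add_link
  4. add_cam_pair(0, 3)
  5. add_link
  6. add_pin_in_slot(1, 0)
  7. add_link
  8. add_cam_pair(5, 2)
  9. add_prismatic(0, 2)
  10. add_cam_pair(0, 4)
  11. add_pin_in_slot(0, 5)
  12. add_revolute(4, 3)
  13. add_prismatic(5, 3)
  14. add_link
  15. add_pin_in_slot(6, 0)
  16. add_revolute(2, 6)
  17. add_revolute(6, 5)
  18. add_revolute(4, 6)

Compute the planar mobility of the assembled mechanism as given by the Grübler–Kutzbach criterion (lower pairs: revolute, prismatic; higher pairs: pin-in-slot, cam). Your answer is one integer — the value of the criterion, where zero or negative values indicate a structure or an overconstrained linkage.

M = 0

ground; <1,0,0>
#1 <2,0,0>
#2 <3,0,0>
#3 <4,0,0>
C:0↔3 J2 <4,0,1>
#4 <5,0,1>
PS:1↔0 J2 <5,0,2>
#5 <6,0,2>
C:5↔2 J2 <6,0,3>
P:0↔2 J1 <6,1,3>
C:0↔4 J2 <6,1,4>
PS:0↔5 J2 <6,1,5>
R:4↔3 J1 <6,2,5>
P:5↔3 J1 <6,3,5>
#6 <7,3,5>
PS:6↔0 J2 <7,3,6>
R:2↔6 J1 <7,4,6>
R:6↔5 J1 <7,5,6>
R:4↔6 J1 <7,6,6>
3×6 − 2×6 − 1×6 = 0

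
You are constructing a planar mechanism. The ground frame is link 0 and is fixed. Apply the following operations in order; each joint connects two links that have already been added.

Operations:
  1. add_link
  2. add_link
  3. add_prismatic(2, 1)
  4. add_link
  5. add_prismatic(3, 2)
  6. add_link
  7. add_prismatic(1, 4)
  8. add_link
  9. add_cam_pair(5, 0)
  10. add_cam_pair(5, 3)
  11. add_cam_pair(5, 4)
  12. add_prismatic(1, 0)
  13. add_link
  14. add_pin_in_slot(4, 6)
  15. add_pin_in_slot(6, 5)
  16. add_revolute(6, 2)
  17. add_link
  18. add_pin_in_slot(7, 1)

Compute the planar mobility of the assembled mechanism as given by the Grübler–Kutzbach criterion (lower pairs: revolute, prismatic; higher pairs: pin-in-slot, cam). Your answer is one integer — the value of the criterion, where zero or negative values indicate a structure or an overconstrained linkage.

M = 5

link 0 = ground. State L|J1|J2 = 1|0|0
+link1  2|0|0
+link2  3|0|0
P(2,1) f=1→J1  3|1|0
+link3  4|1|0
P(3,2) f=1→J1  4|2|0
+link4  5|2|0
P(1,4) f=1→J1  5|3|0
+link5  6|3|0
C(5,0) f=2→J2  6|3|1
C(5,3) f=2→J2  6|3|2
C(5,4) f=2→J2  6|3|3
P(1,0) f=1→J1  6|4|3
+link6  7|4|3
PS(4,6) f=2→J2  7|4|4
PS(6,5) f=2→J2  7|4|5
R(6,2) f=1→J1  7|5|5
+link7  8|5|5
PS(7,1) f=2→J2  8|5|6
M = 3(8−1)−2·5−6 = 21−10−6 = 5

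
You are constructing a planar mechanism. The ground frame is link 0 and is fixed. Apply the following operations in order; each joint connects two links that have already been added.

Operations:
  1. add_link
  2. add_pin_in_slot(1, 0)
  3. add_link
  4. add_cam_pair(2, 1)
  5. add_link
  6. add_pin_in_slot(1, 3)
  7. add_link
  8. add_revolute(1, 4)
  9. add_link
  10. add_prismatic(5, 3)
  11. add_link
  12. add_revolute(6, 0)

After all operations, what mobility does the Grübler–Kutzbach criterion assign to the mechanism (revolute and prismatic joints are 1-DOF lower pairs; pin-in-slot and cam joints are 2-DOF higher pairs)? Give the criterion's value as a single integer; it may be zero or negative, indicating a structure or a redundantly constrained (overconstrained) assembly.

L=1 J1=0 J2=0
add link → L=2 J1=0 J2=0
PS@1,0 dof=2 J2 → L=2 J1=0 J2=1
add link → L=3 J1=0 J2=1
C@2,1 dof=2 J2 → L=3 J1=0 J2=2
add link → L=4 J1=0 J2=2
PS@1,3 dof=2 J2 → L=4 J1=0 J2=3
add link → L=5 J1=0 J2=3
R@1,4 dof=1 J1 → L=5 J1=1 J2=3
add link → L=6 J1=1 J2=3
P@5,3 dof=1 J1 → L=6 J1=2 J2=3
add link → L=7 J1=2 J2=3
R@6,0 dof=1 J1 → L=7 J1=3 J2=3
M=3(L−1)−2J1−J2=3·6−2·3−3=9

M = 9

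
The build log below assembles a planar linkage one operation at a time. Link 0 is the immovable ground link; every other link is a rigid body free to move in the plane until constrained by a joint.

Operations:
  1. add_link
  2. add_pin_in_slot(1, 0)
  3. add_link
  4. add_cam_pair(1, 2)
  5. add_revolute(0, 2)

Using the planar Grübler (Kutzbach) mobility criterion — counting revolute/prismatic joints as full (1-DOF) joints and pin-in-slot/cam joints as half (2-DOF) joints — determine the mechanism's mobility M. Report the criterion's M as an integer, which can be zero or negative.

ground; <1,0,0>
#1 <2,0,0>
PS:1↔0 J2 <2,0,1>
#2 <3,0,1>
C:1↔2 J2 <3,0,2>
R:0↔2 J1 <3,1,2>
3×2 − 2×1 − 1×2 = 2

M = 2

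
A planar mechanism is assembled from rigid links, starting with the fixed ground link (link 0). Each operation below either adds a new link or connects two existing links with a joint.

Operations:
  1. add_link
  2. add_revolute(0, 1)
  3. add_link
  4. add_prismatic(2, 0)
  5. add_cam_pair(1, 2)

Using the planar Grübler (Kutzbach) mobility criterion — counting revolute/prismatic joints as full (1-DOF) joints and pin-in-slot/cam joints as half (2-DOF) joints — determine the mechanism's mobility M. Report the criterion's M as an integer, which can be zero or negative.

[1;0;0] (link 0 is ground)
L+ [2;0;0]
R(0,1)∈J1 [2;1;0]
L+ [3;1;0]
P(2,0)∈J1 [3;2;0]
C(1,2)∈J2 [3;2;1]
mobility = 6 − 4 − 1 = 1

M = 1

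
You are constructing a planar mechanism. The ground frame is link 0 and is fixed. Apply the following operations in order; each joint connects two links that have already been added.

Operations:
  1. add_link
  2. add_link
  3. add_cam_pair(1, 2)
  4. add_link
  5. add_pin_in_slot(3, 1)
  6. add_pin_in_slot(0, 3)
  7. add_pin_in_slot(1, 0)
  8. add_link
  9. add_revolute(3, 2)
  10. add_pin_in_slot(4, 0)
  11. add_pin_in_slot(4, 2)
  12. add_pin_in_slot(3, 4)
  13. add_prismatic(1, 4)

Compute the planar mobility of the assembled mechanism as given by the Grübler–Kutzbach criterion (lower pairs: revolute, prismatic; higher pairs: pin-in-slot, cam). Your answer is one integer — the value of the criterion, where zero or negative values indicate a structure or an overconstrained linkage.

M = 1

link 0 = ground. State L|J1|J2 = 1|0|0
+link1  2|0|0
+link2  3|0|0
C(1,2) f=2→J2  3|0|1
+link3  4|0|1
PS(3,1) f=2→J2  4|0|2
PS(0,3) f=2→J2  4|0|3
PS(1,0) f=2→J2  4|0|4
+link4  5|0|4
R(3,2) f=1→J1  5|1|4
PS(4,0) f=2→J2  5|1|5
PS(4,2) f=2→J2  5|1|6
PS(3,4) f=2→J2  5|1|7
P(1,4) f=1→J1  5|2|7
M = 3(5−1)−2·2−7 = 12−4−7 = 1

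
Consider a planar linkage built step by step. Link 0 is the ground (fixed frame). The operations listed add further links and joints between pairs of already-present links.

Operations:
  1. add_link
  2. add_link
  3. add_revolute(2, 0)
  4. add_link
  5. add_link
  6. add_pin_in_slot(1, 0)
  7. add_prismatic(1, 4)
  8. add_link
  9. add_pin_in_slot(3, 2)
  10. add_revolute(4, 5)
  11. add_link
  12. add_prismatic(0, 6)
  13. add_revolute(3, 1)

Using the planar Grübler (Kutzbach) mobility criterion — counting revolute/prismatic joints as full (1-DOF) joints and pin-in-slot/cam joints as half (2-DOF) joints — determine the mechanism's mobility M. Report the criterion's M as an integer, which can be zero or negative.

M = 6

L=1 J1=0 J2=0
add link → L=2 J1=0 J2=0
add link → L=3 J1=0 J2=0
R@2,0 dof=1 J1 → L=3 J1=1 J2=0
add link → L=4 J1=1 J2=0
add link → L=5 J1=1 J2=0
PS@1,0 dof=2 J2 → L=5 J1=1 J2=1
P@1,4 dof=1 J1 → L=5 J1=2 J2=1
add link → L=6 J1=2 J2=1
PS@3,2 dof=2 J2 → L=6 J1=2 J2=2
R@4,5 dof=1 J1 → L=6 J1=3 J2=2
add link → L=7 J1=3 J2=2
P@0,6 dof=1 J1 → L=7 J1=4 J2=2
R@3,1 dof=1 J1 → L=7 J1=5 J2=2
M=3(L−1)−2J1−J2=3·6−2·5−2=6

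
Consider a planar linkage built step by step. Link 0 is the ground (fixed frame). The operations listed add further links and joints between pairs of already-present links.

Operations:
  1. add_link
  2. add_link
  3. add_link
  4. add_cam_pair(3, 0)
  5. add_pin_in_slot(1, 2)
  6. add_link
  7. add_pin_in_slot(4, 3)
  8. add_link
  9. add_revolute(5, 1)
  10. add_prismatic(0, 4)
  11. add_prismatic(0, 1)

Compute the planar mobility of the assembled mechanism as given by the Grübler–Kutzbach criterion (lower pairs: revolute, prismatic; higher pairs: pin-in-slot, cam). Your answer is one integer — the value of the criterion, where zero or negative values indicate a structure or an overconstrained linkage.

[1;0;0] (link 0 is ground)
L+ [2;0;0]
L+ [3;0;0]
L+ [4;0;0]
C(3,0)∈J2 [4;0;1]
PS(1,2)∈J2 [4;0;2]
L+ [5;0;2]
PS(4,3)∈J2 [5;0;3]
L+ [6;0;3]
R(5,1)∈J1 [6;1;3]
P(0,4)∈J1 [6;2;3]
P(0,1)∈J1 [6;3;3]
mobility = 15 − 6 − 3 = 6

M = 6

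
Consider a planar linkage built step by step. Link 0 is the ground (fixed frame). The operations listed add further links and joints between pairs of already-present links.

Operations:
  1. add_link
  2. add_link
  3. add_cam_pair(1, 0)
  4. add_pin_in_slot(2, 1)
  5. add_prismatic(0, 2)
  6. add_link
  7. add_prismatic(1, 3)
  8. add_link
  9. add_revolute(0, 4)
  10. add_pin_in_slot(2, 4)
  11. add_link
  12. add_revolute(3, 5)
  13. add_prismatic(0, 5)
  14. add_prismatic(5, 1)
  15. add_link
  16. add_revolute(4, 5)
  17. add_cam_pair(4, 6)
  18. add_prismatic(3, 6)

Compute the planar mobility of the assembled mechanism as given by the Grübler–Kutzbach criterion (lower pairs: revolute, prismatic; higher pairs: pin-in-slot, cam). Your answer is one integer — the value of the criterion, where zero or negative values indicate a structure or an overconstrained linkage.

M = -2

ground; <1,0,0>
#1 <2,0,0>
#2 <3,0,0>
C:1↔0 J2 <3,0,1>
PS:2↔1 J2 <3,0,2>
P:0↔2 J1 <3,1,2>
#3 <4,1,2>
P:1↔3 J1 <4,2,2>
#4 <5,2,2>
R:0↔4 J1 <5,3,2>
PS:2↔4 J2 <5,3,3>
#5 <6,3,3>
R:3↔5 J1 <6,4,3>
P:0↔5 J1 <6,5,3>
P:5↔1 J1 <6,6,3>
#6 <7,6,3>
R:4↔5 J1 <7,7,3>
C:4↔6 J2 <7,7,4>
P:3↔6 J1 <7,8,4>
3×6 − 2×8 − 1×4 = -2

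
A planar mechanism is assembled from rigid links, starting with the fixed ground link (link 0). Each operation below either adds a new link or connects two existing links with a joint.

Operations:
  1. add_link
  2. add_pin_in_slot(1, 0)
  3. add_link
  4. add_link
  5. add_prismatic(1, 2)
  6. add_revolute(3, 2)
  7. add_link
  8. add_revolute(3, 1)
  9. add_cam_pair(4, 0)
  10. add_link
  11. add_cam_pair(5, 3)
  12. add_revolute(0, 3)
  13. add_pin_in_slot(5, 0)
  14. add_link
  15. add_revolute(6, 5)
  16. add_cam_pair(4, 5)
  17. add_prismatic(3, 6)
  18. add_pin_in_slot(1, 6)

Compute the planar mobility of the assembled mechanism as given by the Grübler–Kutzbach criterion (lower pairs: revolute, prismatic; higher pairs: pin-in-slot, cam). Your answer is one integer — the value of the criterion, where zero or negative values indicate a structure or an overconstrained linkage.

link 0 = ground. State L|J1|J2 = 1|0|0
+link1  2|0|0
PS(1,0) f=2→J2  2|0|1
+link2  3|0|1
+link3  4|0|1
P(1,2) f=1→J1  4|1|1
R(3,2) f=1→J1  4|2|1
+link4  5|2|1
R(3,1) f=1→J1  5|3|1
C(4,0) f=2→J2  5|3|2
+link5  6|3|2
C(5,3) f=2→J2  6|3|3
R(0,3) f=1→J1  6|4|3
PS(5,0) f=2→J2  6|4|4
+link6  7|4|4
R(6,5) f=1→J1  7|5|4
C(4,5) f=2→J2  7|5|5
P(3,6) f=1→J1  7|6|5
PS(1,6) f=2→J2  7|6|6
M = 3(7−1)−2·6−6 = 18−12−6 = 0

M = 0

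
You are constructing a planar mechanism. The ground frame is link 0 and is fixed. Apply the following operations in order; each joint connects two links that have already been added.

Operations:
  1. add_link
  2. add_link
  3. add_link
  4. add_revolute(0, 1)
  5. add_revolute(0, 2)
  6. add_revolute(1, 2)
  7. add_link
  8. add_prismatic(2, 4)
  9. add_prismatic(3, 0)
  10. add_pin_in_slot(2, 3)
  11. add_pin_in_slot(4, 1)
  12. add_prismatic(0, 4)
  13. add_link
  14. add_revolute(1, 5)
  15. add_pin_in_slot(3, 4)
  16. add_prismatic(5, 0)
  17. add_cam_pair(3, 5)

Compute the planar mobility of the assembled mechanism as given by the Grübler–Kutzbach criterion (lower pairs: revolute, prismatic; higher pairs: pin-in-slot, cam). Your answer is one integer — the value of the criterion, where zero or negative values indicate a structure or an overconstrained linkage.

M = -5

(L,J1,J2)=(1,0,0); link0 fixed
link1: (2,0,0)
link2: (3,0,0)
link3: (4,0,0)
R 0-1 [J1]: (4,1,0)
R 0-2 [J1]: (4,2,0)
R 1-2 [J1]: (4,3,0)
link4: (5,3,0)
P 2-4 [J1]: (5,4,0)
P 3-0 [J1]: (5,5,0)
PS 2-3 [J2]: (5,5,1)
PS 4-1 [J2]: (5,5,2)
P 0-4 [J1]: (5,6,2)
link5: (6,6,2)
R 1-5 [J1]: (6,7,2)
PS 3-4 [J2]: (6,7,3)
P 5-0 [J1]: (6,8,3)
C 3-5 [J2]: (6,8,4)
Grübler: 3·5 − 2·8 − 4 = -5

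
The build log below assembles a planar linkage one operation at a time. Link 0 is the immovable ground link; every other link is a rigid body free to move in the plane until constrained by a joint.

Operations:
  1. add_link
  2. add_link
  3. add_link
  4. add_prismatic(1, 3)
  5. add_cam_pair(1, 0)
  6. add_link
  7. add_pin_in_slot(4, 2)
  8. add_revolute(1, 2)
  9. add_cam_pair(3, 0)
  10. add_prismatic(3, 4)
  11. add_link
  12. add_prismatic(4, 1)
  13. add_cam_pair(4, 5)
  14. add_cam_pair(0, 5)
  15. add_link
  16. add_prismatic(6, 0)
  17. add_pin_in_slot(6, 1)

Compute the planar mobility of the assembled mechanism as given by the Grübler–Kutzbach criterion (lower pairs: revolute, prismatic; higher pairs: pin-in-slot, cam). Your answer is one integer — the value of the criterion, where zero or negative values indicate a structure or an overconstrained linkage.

M = 2

ground; <1,0,0>
#1 <2,0,0>
#2 <3,0,0>
#3 <4,0,0>
P:1↔3 J1 <4,1,0>
C:1↔0 J2 <4,1,1>
#4 <5,1,1>
PS:4↔2 J2 <5,1,2>
R:1↔2 J1 <5,2,2>
C:3↔0 J2 <5,2,3>
P:3↔4 J1 <5,3,3>
#5 <6,3,3>
P:4↔1 J1 <6,4,3>
C:4↔5 J2 <6,4,4>
C:0↔5 J2 <6,4,5>
#6 <7,4,5>
P:6↔0 J1 <7,5,5>
PS:6↔1 J2 <7,5,6>
3×6 − 2×5 − 1×6 = 2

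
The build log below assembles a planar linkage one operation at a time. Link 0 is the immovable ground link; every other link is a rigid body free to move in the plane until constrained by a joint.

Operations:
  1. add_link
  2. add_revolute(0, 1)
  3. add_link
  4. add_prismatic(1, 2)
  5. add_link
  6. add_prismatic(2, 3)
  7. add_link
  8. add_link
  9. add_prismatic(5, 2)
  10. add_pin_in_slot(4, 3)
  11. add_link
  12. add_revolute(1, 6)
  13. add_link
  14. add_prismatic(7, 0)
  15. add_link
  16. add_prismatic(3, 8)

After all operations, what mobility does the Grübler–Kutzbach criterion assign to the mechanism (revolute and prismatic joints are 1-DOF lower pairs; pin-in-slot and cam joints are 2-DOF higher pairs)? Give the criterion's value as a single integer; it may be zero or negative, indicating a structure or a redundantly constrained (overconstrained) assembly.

link 0 = ground. State L|J1|J2 = 1|0|0
+link1  2|0|0
R(0,1) f=1→J1  2|1|0
+link2  3|1|0
P(1,2) f=1→J1  3|2|0
+link3  4|2|0
P(2,3) f=1→J1  4|3|0
+link4  5|3|0
+link5  6|3|0
P(5,2) f=1→J1  6|4|0
PS(4,3) f=2→J2  6|4|1
+link6  7|4|1
R(1,6) f=1→J1  7|5|1
+link7  8|5|1
P(7,0) f=1→J1  8|6|1
+link8  9|6|1
P(3,8) f=1→J1  9|7|1
M = 3(9−1)−2·7−1 = 24−14−1 = 9

M = 9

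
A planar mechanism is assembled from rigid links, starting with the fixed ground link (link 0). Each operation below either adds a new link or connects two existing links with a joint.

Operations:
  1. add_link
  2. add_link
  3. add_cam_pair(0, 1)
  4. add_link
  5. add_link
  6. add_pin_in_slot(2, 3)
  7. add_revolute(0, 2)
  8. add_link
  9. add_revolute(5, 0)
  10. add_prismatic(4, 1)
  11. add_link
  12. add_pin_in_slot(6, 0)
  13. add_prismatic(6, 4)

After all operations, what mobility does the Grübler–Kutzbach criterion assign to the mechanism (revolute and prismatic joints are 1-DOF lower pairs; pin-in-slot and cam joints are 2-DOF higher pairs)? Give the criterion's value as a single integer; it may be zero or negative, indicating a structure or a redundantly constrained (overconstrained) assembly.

M = 7

link 0 = ground. State L|J1|J2 = 1|0|0
+link1  2|0|0
+link2  3|0|0
C(0,1) f=2→J2  3|0|1
+link3  4|0|1
+link4  5|0|1
PS(2,3) f=2→J2  5|0|2
R(0,2) f=1→J1  5|1|2
+link5  6|1|2
R(5,0) f=1→J1  6|2|2
P(4,1) f=1→J1  6|3|2
+link6  7|3|2
PS(6,0) f=2→J2  7|3|3
P(6,4) f=1→J1  7|4|3
M = 3(7−1)−2·4−3 = 18−8−3 = 7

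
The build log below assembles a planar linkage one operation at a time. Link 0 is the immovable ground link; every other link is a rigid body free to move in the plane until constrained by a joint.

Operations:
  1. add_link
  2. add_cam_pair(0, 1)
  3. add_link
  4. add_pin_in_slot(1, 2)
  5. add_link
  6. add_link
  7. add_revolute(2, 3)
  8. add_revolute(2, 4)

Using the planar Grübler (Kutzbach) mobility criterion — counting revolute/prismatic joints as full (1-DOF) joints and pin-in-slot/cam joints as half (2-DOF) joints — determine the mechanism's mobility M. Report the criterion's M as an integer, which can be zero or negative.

M = 6

L=1 J1=0 J2=0
add link → L=2 J1=0 J2=0
C@0,1 dof=2 J2 → L=2 J1=0 J2=1
add link → L=3 J1=0 J2=1
PS@1,2 dof=2 J2 → L=3 J1=0 J2=2
add link → L=4 J1=0 J2=2
add link → L=5 J1=0 J2=2
R@2,3 dof=1 J1 → L=5 J1=1 J2=2
R@2,4 dof=1 J1 → L=5 J1=2 J2=2
M=3(L−1)−2J1−J2=3·4−2·2−2=6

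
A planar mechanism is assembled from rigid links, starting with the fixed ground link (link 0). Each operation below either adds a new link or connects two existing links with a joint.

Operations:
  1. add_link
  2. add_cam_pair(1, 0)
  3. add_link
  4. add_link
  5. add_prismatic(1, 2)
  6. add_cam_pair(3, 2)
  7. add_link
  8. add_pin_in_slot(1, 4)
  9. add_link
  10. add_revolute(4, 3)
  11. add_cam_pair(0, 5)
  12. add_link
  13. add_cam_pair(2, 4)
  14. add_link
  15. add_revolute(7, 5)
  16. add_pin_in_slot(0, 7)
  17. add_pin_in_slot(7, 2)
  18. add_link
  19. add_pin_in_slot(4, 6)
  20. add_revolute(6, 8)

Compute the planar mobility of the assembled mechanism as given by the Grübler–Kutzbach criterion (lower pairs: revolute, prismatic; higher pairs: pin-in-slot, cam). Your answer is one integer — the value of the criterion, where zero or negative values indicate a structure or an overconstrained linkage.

link 0 = ground. State L|J1|J2 = 1|0|0
+link1  2|0|0
C(1,0) f=2→J2  2|0|1
+link2  3|0|1
+link3  4|0|1
P(1,2) f=1→J1  4|1|1
C(3,2) f=2→J2  4|1|2
+link4  5|1|2
PS(1,4) f=2→J2  5|1|3
+link5  6|1|3
R(4,3) f=1→J1  6|2|3
C(0,5) f=2→J2  6|2|4
+link6  7|2|4
C(2,4) f=2→J2  7|2|5
+link7  8|2|5
R(7,5) f=1→J1  8|3|5
PS(0,7) f=2→J2  8|3|6
PS(7,2) f=2→J2  8|3|7
+link8  9|3|7
PS(4,6) f=2→J2  9|3|8
R(6,8) f=1→J1  9|4|8
M = 3(9−1)−2·4−8 = 24−8−8 = 8

M = 8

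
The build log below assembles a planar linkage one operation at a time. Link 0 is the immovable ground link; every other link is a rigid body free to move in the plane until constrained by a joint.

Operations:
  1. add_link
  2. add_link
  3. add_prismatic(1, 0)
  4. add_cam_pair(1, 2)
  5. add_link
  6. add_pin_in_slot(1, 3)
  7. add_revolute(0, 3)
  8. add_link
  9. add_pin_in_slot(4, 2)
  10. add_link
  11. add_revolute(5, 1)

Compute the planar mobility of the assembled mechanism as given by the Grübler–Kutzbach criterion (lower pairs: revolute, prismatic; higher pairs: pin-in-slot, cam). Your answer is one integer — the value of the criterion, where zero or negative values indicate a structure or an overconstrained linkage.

M = 6

link 0 = ground. State L|J1|J2 = 1|0|0
+link1  2|0|0
+link2  3|0|0
P(1,0) f=1→J1  3|1|0
C(1,2) f=2→J2  3|1|1
+link3  4|1|1
PS(1,3) f=2→J2  4|1|2
R(0,3) f=1→J1  4|2|2
+link4  5|2|2
PS(4,2) f=2→J2  5|2|3
+link5  6|2|3
R(5,1) f=1→J1  6|3|3
M = 3(6−1)−2·3−3 = 15−6−3 = 6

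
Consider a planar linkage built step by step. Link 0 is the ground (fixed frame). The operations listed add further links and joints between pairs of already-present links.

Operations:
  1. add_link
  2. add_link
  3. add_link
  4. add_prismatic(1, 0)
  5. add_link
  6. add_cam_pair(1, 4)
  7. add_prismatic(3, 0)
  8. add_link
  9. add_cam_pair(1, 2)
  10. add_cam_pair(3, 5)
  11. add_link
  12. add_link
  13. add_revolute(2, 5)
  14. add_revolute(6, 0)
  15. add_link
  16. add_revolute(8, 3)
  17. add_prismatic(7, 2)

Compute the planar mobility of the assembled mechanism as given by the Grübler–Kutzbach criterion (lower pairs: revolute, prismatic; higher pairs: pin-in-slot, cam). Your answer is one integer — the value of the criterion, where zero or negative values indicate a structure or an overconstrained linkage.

ground; <1,0,0>
#1 <2,0,0>
#2 <3,0,0>
#3 <4,0,0>
P:1↔0 J1 <4,1,0>
#4 <5,1,0>
C:1↔4 J2 <5,1,1>
P:3↔0 J1 <5,2,1>
#5 <6,2,1>
C:1↔2 J2 <6,2,2>
C:3↔5 J2 <6,2,3>
#6 <7,2,3>
#7 <8,2,3>
R:2↔5 J1 <8,3,3>
R:6↔0 J1 <8,4,3>
#8 <9,4,3>
R:8↔3 J1 <9,5,3>
P:7↔2 J1 <9,6,3>
3×8 − 2×6 − 1×3 = 9

M = 9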